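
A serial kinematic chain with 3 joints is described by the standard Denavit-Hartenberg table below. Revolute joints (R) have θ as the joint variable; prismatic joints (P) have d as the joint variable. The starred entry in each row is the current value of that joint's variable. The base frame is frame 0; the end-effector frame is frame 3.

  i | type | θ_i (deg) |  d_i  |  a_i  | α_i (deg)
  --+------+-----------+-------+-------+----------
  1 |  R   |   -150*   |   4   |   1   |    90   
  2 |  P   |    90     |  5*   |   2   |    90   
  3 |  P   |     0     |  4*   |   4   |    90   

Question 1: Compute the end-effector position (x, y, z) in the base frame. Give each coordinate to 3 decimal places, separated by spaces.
-6.830 1.830 10.000

after link 1: o_1 = (-0.8660, -0.5000, 4.0000)
after link 2: o_2 = (-3.3660, 3.8301, 6.0000)
after link 3: o_3 = (-6.8301, 1.8301, 10.0000)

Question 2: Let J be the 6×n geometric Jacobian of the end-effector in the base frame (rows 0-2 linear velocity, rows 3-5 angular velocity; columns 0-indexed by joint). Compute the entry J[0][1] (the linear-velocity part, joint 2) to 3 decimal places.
-0.500

prismatic axis z_1 = (-0.5000,0.8660,0.0000)
J_v[:, 1] = z_1; J_ω[:, 1] = (0,0,0)
entry J[0][1] = -0.5000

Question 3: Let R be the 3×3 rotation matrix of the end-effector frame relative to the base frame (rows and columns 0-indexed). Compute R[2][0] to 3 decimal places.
1.000

End-effector x-axis (col 0 of R) = (-0.0000,-0.0000,1.0000)
R[2][0] = 1.0000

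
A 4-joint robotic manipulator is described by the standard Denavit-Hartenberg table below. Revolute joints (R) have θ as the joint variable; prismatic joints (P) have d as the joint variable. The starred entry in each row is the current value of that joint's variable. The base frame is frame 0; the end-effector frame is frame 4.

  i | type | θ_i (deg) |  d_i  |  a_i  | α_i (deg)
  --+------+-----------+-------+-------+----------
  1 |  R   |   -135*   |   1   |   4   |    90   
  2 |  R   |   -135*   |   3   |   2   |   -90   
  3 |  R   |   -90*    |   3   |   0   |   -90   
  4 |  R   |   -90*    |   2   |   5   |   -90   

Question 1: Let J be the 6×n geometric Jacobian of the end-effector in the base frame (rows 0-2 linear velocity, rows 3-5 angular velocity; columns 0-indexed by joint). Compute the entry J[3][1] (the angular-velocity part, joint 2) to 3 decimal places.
axis z_1 = (-0.7071,0.7071,0.0000); lever o_n−o_1 = (-4.1213,0.1213,-8.4853)
cross product → J_v[:, 1] = (-6.0000,-6.0000,2.8284)
J_ω[:, 1] = z_1
entry J[3][1] = -0.7071

-0.707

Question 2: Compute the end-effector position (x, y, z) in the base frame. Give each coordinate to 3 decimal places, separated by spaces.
after link 1: o_1 = (-2.8284, -2.8284, 1.0000)
after link 2: o_2 = (-3.9497, 0.2929, -0.4142)
after link 3: o_3 = (-5.4497, -1.2071, -2.5355)
after link 4: o_4 = (-6.9497, -2.7071, -7.4853)

-6.950 -2.707 -7.485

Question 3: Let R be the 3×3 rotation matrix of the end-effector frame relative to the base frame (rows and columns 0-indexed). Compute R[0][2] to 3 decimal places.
End-effector z-axis (col 2 of R) = (-0.7071,0.7071,0.0000)
R[0][2] = -0.7071

-0.707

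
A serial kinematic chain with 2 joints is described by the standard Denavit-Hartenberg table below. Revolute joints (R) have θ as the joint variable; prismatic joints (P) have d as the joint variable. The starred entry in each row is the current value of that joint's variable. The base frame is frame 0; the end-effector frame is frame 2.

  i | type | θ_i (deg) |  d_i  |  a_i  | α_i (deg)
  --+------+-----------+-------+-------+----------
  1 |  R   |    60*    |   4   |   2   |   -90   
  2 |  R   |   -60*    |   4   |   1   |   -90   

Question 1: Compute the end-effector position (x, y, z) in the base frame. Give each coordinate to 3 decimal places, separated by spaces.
after link 1: o_1 = (1.0000, 1.7321, 4.0000)
after link 2: o_2 = (-2.2141, 4.1651, 4.8660)

-2.214 4.165 4.866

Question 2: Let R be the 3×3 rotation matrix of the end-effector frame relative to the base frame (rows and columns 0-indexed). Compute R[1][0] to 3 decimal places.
End-effector x-axis (col 0 of R) = (0.2500,0.4330,0.8660)
R[1][0] = 0.4330

0.433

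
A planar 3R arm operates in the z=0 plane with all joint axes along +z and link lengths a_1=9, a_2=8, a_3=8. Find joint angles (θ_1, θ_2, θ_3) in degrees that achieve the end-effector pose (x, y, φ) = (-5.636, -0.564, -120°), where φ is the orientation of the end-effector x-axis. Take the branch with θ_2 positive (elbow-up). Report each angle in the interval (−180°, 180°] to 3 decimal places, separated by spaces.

wrist centre = target − a_3·(cos φ, sin φ) = (-1.6360, 6.3642)
cos θ_2 = (43.1796−9²−8²)/(2·9·8) = -0.7071; θ_2 = 134.9983° (elbow-up)
β = atan2(6.3642,-1.6360) = 104.4165°; ψ = atan2(5.6570,3.3433) = 59.4168°
θ_1 = β − ψ = 44.9996°
θ_3 = φ − θ_1 − θ_2 = 60.0020° (wrapped to (-180°,180°])

45.000 134.998 60.002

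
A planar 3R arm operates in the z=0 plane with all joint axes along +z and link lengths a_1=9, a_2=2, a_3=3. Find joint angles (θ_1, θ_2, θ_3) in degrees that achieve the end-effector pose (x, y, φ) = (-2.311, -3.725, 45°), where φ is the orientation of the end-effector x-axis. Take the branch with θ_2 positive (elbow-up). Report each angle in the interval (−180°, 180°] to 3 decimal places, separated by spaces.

wrist centre = target − a_3·(cos φ, sin φ) = (-4.4323, -5.8463)
cos θ_2 = (53.8249−9²−2²)/(2·9·2) = -0.8660; θ_2 = 149.9941° (elbow-up)
β = atan2(-5.8463,-4.4323) = -127.1672°; ψ = atan2(1.0002,7.2681) = 7.8354°
θ_1 = β − ψ = -135.0026°
θ_3 = φ − θ_1 − θ_2 = 30.0084° (wrapped to (-180°,180°])

-135.003 149.994 30.008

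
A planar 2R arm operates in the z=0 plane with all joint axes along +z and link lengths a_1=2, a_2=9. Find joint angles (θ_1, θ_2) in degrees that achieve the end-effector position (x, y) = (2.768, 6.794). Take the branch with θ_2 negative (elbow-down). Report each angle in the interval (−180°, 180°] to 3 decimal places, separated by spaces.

cos θ_2 = (53.8203−2²−9²)/(2·2·9) = -0.8661; θ_2 = -150.0090° (elbow-down)
β = atan2(6.7940,2.7680) = 67.8331°; ψ = atan2(-4.4988,-5.7949) = -142.1768°
θ_1 = β − ψ = 210.0099°

-149.990 -150.009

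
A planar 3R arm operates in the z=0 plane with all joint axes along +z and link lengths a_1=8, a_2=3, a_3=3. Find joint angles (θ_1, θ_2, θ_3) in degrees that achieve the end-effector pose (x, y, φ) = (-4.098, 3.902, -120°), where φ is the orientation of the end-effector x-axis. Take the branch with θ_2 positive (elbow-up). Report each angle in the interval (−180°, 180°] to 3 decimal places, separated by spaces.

wrist centre = target − a_3·(cos φ, sin φ) = (-2.5980, 6.5001)
cos θ_2 = (49.0006−8²−3²)/(2·8·3) = -0.5000; θ_2 = 119.9992° (elbow-up)
β = atan2(6.5001,-2.5980) = 111.7860°; ψ = atan2(2.5981,6.5000) = 21.7868°
θ_1 = β − ψ = 89.9991°
θ_3 = φ − θ_1 − θ_2 = 30.0017° (wrapped to (-180°,180°])

89.999 119.999 30.002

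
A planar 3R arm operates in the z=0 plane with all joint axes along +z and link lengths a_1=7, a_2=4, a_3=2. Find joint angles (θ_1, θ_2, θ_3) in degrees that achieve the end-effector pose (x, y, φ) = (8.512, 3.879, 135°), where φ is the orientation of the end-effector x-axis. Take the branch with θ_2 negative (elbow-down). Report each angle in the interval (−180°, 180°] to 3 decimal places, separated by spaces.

29.996 -44.990 149.994

wrist centre = target − a_3·(cos φ, sin φ) = (9.9262, 2.4648)
cos θ_2 = (104.6049−7²−4²)/(2·7·4) = 0.7072; θ_2 = -44.9900° (elbow-down)
β = atan2(2.4648,9.9262) = 13.9451°; ψ = atan2(-2.8279,9.8289) = -16.0514°
θ_1 = β − ψ = 29.9965°
θ_3 = φ − θ_1 − θ_2 = 149.9935° (wrapped to (-180°,180°])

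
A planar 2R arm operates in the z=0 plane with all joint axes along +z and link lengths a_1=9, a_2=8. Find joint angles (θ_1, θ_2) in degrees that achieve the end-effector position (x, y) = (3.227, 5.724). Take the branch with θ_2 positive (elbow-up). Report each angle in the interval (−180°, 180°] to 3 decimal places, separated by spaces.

cos θ_2 = (43.1777−9²−8²)/(2·9·8) = -0.7071; θ_2 = 134.9994° (elbow-up)
β = atan2(5.7240,3.2270) = 60.5871°; ψ = atan2(5.6569,3.3432) = 59.4171°
θ_1 = β − ψ = 1.1700°

1.170 134.999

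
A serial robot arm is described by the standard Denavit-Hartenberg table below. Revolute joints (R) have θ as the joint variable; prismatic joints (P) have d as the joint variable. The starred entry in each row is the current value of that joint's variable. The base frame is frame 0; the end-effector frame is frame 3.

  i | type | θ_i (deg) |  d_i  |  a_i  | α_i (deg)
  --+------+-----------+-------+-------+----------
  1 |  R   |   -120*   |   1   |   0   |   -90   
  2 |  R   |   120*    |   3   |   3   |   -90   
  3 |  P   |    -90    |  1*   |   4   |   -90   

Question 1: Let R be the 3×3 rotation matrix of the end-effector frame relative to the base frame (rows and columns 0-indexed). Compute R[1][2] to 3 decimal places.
0.433

End-effector z-axis (col 2 of R) = (0.2500,0.4330,-0.8660)
R[1][2] = 0.4330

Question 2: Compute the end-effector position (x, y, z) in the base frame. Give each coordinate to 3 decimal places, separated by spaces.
7.245 -1.451 -1.098

after link 1: o_1 = (0.0000, 0.0000, 1.0000)
after link 2: o_2 = (3.3481, -0.2010, -1.5981)
after link 3: o_3 = (7.2452, -1.4510, -1.0981)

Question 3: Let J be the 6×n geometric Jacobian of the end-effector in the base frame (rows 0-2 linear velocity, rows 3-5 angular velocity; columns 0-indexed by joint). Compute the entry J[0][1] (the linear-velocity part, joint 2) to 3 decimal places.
1.049

axis z_1 = (0.8660,-0.5000,0.0000); lever o_n−o_1 = (7.2452,-1.4510,-2.0981)
cross product → J_v[:, 1] = (1.0490,1.8170,2.3660)
J_ω[:, 1] = z_1
entry J[0][1] = 1.0490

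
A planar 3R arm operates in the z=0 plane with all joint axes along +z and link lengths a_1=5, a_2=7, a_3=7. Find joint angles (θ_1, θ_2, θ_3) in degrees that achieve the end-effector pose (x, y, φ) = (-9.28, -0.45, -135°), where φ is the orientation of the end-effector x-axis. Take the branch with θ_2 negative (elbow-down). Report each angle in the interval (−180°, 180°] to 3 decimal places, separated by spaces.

-149.997 -120.001 134.998

wrist centre = target − a_3·(cos φ, sin φ) = (-4.3303, 4.4997)
cos θ_2 = (38.9988−5²−7²)/(2·5·7) = -0.5000; θ_2 = -120.0011° (elbow-down)
β = atan2(4.4997,-4.3303) = 133.9003°; ψ = atan2(-6.0621,1.4999) = -76.1030°
θ_1 = β − ψ = 210.0033°
θ_3 = φ − θ_1 − θ_2 = 134.9978° (wrapped to (-180°,180°])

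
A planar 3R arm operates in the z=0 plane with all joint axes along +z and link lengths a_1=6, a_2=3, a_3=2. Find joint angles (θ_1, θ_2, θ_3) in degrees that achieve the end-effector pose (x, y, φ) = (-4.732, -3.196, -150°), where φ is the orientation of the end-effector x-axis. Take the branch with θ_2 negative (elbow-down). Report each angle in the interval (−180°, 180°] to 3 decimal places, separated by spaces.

wrist centre = target − a_3·(cos φ, sin φ) = (-2.9999, -2.1960)
cos θ_2 = (13.8221−6²−3²)/(2·6·3) = -0.8661; θ_2 = -150.0031° (elbow-down)
β = atan2(-2.1960,-2.9999) = -143.7954°; ψ = atan2(-1.4999,3.4018) = -23.7925°
θ_1 = β − ψ = -120.0029°
θ_3 = φ − θ_1 − θ_2 = 120.0060° (wrapped to (-180°,180°])

-120.003 -150.003 120.006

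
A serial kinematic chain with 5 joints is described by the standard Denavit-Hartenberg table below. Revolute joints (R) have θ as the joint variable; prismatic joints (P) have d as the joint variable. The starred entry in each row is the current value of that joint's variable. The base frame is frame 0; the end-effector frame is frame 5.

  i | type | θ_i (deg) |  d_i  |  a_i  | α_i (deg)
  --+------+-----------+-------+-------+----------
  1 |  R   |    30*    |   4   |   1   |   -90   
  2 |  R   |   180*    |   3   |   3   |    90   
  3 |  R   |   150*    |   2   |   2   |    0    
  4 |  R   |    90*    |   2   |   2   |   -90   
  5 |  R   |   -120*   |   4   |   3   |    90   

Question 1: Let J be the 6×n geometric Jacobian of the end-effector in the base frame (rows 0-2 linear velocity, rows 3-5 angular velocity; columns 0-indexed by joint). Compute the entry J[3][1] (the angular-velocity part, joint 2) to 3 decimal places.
axis z_1 = (-0.5000,0.8660,0.0000); lever o_n−o_1 = (-4.6651,-0.8840,-6.5981)
cross product → J_v[:, 1] = (-5.7141,-3.2990,4.4821)
J_ω[:, 1] = z_1
entry J[3][1] = -0.5000

-0.500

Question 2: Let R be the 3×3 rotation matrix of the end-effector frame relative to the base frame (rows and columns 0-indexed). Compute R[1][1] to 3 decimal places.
End-effector y-axis (col 1 of R) = (-0.5000,-0.8660,-0.0000)
R[1][1] = -0.8660

-0.866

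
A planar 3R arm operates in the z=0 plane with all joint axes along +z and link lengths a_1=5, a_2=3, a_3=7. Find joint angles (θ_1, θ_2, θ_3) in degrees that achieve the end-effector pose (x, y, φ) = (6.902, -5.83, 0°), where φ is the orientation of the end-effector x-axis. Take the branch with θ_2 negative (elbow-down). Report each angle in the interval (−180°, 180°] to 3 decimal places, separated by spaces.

wrist centre = target − a_3·(cos φ, sin φ) = (-0.0980, -5.8300)
cos θ_2 = (33.9985−5²−3²)/(2·5·3) = -0.0000; θ_2 = -90.0029° (elbow-down)
β = atan2(-5.8300,-0.0980) = -90.9630°; ψ = atan2(-3.0000,4.9999) = -30.9645°
θ_1 = β − ψ = -59.9985°
θ_3 = φ − θ_1 − θ_2 = 150.0014° (wrapped to (-180°,180°])

-59.999 -90.003 150.001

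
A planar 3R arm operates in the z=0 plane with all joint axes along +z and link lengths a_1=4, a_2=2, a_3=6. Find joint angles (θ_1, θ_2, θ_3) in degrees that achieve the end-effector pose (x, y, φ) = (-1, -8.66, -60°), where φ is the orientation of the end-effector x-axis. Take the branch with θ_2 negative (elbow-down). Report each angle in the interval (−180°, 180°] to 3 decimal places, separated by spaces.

wrist centre = target − a_3·(cos φ, sin φ) = (-4.0000, -3.4638)
cos θ_2 = (27.9982−4²−2²)/(2·4·2) = 0.4999; θ_2 = -60.0073° (elbow-down)
β = atan2(-3.4638,-4.0000) = -139.1087°; ψ = atan2(-1.7322,4.9998) = -19.1087°
θ_1 = β − ψ = -120.0000°
θ_3 = φ − θ_1 − θ_2 = 120.0073° (wrapped to (-180°,180°])

-120.000 -60.007 120.007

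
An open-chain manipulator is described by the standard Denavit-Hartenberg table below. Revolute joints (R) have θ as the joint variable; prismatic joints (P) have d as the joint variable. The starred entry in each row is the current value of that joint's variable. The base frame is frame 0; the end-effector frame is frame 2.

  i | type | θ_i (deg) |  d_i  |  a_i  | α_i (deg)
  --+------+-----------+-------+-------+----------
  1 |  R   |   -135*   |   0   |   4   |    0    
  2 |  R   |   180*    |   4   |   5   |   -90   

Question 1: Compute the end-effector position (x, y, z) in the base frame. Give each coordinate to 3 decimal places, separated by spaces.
0.707 0.707 4.000

after link 1: o_1 = (-2.8284, -2.8284, 0.0000)
after link 2: o_2 = (0.7071, 0.7071, 4.0000)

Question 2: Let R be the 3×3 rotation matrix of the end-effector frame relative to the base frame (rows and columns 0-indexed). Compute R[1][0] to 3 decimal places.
0.707

End-effector x-axis (col 0 of R) = (0.7071,0.7071,0.0000)
R[1][0] = 0.7071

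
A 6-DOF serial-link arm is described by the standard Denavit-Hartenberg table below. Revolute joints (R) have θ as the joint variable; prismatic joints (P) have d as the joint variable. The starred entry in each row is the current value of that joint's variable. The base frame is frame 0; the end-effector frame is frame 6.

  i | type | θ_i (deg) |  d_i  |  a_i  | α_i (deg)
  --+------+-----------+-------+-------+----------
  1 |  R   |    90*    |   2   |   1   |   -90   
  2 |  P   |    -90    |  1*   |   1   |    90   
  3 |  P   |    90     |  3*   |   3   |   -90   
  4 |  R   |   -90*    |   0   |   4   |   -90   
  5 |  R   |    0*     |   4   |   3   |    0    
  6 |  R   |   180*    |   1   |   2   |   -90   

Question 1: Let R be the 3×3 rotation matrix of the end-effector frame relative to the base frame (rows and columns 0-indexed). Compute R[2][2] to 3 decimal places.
End-effector z-axis (col 2 of R) = (-0.0000,0.0000,-1.0000)
R[2][2] = -1.0000

-1.000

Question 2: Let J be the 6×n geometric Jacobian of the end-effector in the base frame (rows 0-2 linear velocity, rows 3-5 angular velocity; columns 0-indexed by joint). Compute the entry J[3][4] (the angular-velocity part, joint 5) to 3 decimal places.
-1.000

axis z_4 = (-1.0000,0.0000,0.0000); lever o_n−o_4 = (-5.0000,-1.0000,0.0000)
cross product → J_v[:, 4] = (0.0000,0.0000,1.0000)
J_ω[:, 4] = z_4
entry J[3][4] = -1.0000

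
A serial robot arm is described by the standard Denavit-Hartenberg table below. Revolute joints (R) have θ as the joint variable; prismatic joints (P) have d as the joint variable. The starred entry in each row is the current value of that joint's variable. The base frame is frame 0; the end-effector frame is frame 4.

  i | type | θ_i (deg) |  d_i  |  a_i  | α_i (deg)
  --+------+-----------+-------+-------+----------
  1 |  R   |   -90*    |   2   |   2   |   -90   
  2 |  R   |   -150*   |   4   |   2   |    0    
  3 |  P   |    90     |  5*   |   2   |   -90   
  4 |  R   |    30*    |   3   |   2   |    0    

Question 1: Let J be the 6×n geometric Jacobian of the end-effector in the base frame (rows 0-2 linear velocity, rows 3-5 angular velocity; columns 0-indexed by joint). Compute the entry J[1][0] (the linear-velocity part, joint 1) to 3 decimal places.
axis z_0 = ẑ; lever o_n−o_0 = (8.0000,-4.7321,4.7321)
cross product → J_v[:, 0] = (4.7321,8.0000,-0.0000)
J_ω[:, 0] = z_0
entry J[1][0] = 8.0000

8.000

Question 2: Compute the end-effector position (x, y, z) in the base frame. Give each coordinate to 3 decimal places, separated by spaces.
8.000 -4.732 4.732

after link 1: o_1 = (0.0000, -2.0000, 2.0000)
after link 2: o_2 = (4.0000, -0.2679, 3.0000)
after link 3: o_3 = (9.0000, -1.2679, 4.7321)
after link 4: o_4 = (8.0000, -4.7321, 4.7321)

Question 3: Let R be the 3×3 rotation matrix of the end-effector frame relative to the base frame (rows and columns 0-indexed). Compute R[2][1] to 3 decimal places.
End-effector y-axis (col 1 of R) = (-0.8660,0.2500,-0.4330)
R[2][1] = -0.4330

-0.433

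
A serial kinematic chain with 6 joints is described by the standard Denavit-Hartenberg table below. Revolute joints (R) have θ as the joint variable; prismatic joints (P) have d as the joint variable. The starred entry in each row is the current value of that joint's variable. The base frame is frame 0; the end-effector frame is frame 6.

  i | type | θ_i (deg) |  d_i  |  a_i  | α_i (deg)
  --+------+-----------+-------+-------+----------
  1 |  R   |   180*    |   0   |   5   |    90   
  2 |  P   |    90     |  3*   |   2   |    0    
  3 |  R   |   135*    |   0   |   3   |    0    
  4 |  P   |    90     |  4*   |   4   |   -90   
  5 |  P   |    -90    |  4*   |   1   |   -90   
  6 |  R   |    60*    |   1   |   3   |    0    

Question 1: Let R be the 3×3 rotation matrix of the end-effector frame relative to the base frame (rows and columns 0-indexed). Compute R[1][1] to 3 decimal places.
-0.866

End-effector y-axis (col 1 of R) = (0.3536,-0.8660,-0.3536)
R[1][1] = -0.8660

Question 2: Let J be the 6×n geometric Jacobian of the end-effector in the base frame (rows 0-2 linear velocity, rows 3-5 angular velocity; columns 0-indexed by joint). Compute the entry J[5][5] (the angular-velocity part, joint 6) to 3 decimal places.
-0.707

axis z_5 = (-0.7071,0.0000,-0.7071); lever o_n−o_5 = (1.1300,1.5000,-2.5442)
cross product → J_v[:, 5] = (1.0607,-2.5981,-1.0607)
J_ω[:, 5] = z_5
entry J[5][5] = -0.7071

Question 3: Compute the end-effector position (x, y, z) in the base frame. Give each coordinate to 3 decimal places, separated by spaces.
after link 1: o_1 = (-5.0000, 0.0000, 0.0000)
after link 2: o_2 = (-5.0000, 3.0000, 2.0000)
after link 3: o_3 = (-2.8787, 3.0000, -0.1213)
after link 4: o_4 = (-5.7071, 7.0000, -2.9497)
after link 5: o_5 = (-8.5355, 8.0000, -0.1213)
after link 6: o_6 = (-7.4055, 9.5000, -2.6655)

-7.406 9.500 -2.666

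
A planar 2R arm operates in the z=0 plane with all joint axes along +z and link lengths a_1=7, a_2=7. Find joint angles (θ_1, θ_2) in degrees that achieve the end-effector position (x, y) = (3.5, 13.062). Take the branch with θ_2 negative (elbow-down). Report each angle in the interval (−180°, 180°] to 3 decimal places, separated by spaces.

cos θ_2 = (182.8658−7²−7²)/(2·7·7) = 0.8660; θ_2 = -30.0054° (elbow-down)
β = atan2(13.0620,3.5000) = 74.9998°; ψ = atan2(-3.5006,13.0618) = -15.0027°
θ_1 = β − ψ = 90.0025°

90.003 -30.005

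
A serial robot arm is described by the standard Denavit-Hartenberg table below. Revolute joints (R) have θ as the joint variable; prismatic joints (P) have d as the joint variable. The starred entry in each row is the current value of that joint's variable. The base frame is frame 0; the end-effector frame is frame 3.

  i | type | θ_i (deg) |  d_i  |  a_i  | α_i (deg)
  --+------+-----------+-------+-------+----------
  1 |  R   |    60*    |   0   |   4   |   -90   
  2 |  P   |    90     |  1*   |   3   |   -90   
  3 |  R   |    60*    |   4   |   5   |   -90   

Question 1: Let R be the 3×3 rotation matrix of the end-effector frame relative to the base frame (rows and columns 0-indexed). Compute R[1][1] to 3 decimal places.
0.866

End-effector y-axis (col 1 of R) = (0.5000,0.8660,0.0000)
R[1][1] = 0.8660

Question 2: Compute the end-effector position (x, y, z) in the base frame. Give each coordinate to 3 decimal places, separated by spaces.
2.884 -1.665 -5.500

after link 1: o_1 = (2.0000, 3.4641, 0.0000)
after link 2: o_2 = (1.1340, 3.9641, -3.0000)
after link 3: o_3 = (2.8840, -1.6651, -5.5000)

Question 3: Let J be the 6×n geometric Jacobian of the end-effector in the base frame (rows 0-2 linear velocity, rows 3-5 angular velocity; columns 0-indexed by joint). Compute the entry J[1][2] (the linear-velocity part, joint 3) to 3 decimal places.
-1.250

axis z_2 = (-0.5000,-0.8660,-0.0000); lever o_n−o_2 = (1.7500,-5.6292,-2.5000)
cross product → J_v[:, 2] = (2.1651,-1.2500,4.3301)
J_ω[:, 2] = z_2
entry J[1][2] = -1.2500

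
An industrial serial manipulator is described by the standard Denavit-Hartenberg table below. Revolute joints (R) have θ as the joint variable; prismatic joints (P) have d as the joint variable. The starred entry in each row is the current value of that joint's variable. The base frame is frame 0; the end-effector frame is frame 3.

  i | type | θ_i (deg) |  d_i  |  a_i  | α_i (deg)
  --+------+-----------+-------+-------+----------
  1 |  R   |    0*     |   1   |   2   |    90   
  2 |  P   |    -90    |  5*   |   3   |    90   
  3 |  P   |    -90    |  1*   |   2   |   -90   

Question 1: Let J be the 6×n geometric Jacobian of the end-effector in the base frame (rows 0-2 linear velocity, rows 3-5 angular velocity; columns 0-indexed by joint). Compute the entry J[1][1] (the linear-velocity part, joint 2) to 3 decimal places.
-1.000

prismatic axis z_1 = (0.0000,-1.0000,0.0000)
J_v[:, 1] = z_1; J_ω[:, 1] = (0,0,0)
entry J[1][1] = -1.0000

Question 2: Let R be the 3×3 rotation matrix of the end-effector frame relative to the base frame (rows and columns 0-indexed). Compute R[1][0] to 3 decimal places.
1.000

End-effector x-axis (col 0 of R) = (-0.0000,1.0000,-0.0000)
R[1][0] = 1.0000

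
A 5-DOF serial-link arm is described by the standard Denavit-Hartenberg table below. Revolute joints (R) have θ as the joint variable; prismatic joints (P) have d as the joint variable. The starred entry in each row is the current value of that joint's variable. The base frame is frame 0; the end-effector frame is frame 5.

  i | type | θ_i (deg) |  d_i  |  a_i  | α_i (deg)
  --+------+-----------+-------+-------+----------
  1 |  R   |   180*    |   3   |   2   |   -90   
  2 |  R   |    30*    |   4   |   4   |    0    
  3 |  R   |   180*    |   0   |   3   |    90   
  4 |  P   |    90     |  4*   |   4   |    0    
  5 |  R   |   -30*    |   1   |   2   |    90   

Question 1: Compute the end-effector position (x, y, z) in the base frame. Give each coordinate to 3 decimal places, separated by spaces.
after link 1: o_1 = (-2.0000, 0.0000, 3.0000)
after link 2: o_2 = (-5.4641, -4.0000, 1.0000)
after link 3: o_3 = (-2.8660, -4.0000, 2.5000)
after link 4: o_4 = (-0.8660, -8.0000, -0.9641)
after link 5: o_5 = (0.5000, -9.7321, -1.3301)

0.500 -9.732 -1.330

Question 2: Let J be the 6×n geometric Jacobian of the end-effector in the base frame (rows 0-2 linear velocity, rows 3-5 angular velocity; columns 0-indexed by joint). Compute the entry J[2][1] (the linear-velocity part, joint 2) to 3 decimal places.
2.500

axis z_1 = (-0.0000,-1.0000,0.0000); lever o_n−o_1 = (2.5000,-9.7321,-4.3301)
cross product → J_v[:, 1] = (4.3301,-0.0000,2.5000)
J_ω[:, 1] = z_1
entry J[2][1] = 2.5000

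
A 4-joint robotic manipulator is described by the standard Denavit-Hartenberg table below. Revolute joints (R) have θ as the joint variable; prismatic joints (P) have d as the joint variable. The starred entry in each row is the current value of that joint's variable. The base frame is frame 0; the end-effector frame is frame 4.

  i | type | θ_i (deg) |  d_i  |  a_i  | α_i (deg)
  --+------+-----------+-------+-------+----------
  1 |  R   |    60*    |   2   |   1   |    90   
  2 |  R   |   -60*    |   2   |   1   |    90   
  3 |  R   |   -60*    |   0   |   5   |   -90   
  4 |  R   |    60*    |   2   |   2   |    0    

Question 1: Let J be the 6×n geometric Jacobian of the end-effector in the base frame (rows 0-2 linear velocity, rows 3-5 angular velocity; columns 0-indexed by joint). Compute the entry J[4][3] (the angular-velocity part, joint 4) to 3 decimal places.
axis z_3 = (0.6495,0.1250,-0.7500); lever o_n−o_3 = (1.4240,2.1986,-1.0670)
cross product → J_v[:, 3] = (1.5155,-0.3750,1.2500)
J_ω[:, 3] = z_3
entry J[4][3] = 0.1250

0.125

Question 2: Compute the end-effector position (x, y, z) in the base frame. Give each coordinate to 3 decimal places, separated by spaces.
after link 1: o_1 = (0.5000, 0.8660, 2.0000)
after link 2: o_2 = (2.4821, 0.2990, 1.1340)
after link 3: o_3 = (-0.6429, 3.5466, -1.0311)
after link 4: o_4 = (0.7811, 5.7452, -2.0981)

0.781 5.745 -2.098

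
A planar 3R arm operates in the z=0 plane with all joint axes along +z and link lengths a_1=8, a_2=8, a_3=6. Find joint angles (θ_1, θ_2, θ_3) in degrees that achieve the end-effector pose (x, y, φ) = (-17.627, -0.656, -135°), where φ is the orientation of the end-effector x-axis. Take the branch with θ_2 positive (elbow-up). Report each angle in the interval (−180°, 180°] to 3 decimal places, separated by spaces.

wrist centre = target − a_3·(cos φ, sin φ) = (-13.3844, 3.5866)
cos θ_2 = (192.0051−8²−8²)/(2·8·8) = 0.5000; θ_2 = 59.9974° (elbow-up)
β = atan2(3.5866,-13.3844) = 164.9988°; ψ = atan2(6.9280,12.0003) = 29.9987°
θ_1 = β − ψ = 135.0001°
θ_3 = φ − θ_1 − θ_2 = 30.0026° (wrapped to (-180°,180°])

135.000 59.997 30.003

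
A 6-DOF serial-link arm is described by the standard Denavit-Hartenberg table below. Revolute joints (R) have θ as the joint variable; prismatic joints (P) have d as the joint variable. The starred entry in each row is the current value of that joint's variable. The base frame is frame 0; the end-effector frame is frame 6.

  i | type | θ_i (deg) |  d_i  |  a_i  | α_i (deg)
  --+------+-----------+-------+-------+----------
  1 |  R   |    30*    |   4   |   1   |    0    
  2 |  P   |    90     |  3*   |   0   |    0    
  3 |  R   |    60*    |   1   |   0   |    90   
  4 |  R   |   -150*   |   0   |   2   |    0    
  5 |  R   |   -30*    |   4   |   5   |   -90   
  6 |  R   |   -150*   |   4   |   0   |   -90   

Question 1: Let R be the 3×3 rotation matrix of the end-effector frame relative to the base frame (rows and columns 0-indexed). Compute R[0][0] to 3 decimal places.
End-effector x-axis (col 0 of R) = (-0.8660,0.5000,0.0000)
R[0][0] = -0.8660

-0.866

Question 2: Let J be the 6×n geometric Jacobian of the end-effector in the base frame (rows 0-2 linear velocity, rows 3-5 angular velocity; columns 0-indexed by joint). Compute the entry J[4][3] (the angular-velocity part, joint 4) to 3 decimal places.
1.000

axis z_3 = (0.0000,1.0000,0.0000); lever o_n−o_3 = (6.7321,4.0000,-5.0000)
cross product → J_v[:, 3] = (-5.0000,0.0000,-6.7321)
J_ω[:, 3] = z_3
entry J[4][3] = 1.0000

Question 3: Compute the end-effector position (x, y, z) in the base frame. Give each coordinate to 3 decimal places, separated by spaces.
7.598 4.500 3.000

after link 1: o_1 = (0.8660, 0.5000, 4.0000)
after link 2: o_2 = (0.8660, 0.5000, 7.0000)
after link 3: o_3 = (0.8660, 0.5000, 8.0000)
after link 4: o_4 = (2.5981, 0.5000, 7.0000)
after link 5: o_5 = (7.5981, 4.5000, 7.0000)
after link 6: o_6 = (7.5981, 4.5000, 3.0000)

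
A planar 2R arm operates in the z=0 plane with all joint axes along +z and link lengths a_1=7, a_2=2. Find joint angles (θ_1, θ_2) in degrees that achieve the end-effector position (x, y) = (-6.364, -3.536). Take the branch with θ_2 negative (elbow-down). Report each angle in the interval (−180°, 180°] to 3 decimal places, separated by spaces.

cos θ_2 = (53.0038−7²−2²)/(2·7·2) = 0.0001; θ_2 = -89.9922° (elbow-down)
β = atan2(-3.5360,-6.3640) = -150.9423°; ψ = atan2(-2.0000,7.0003) = -15.9448°
θ_1 = β − ψ = -134.9975°

-134.998 -89.992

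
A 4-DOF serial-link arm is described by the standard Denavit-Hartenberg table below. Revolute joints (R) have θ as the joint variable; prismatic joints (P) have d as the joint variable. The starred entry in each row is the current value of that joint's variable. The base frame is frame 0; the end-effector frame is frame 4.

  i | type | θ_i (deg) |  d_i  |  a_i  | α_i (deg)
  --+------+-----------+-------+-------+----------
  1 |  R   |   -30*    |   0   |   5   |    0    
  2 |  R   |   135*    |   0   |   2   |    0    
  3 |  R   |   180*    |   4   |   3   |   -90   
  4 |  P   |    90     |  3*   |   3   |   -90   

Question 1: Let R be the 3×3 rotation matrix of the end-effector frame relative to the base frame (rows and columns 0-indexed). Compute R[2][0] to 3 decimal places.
-1.000

End-effector x-axis (col 0 of R) = (0.0000,-0.0000,-1.0000)
R[2][0] = -1.0000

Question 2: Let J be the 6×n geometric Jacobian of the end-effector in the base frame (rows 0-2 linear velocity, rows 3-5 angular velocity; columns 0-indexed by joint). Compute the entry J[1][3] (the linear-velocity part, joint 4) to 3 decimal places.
0.259

prismatic axis z_3 = (0.9659,0.2588,0.0000)
J_v[:, 3] = z_3; J_ω[:, 3] = (0,0,0)
entry J[1][3] = 0.2588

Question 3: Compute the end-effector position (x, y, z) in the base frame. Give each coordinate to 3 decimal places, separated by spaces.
after link 1: o_1 = (4.3301, -2.5000, 0.0000)
after link 2: o_2 = (3.8125, -0.5681, 0.0000)
after link 3: o_3 = (4.5889, -3.4659, 4.0000)
after link 4: o_4 = (7.4867, -2.6895, 1.0000)

7.487 -2.689 1.000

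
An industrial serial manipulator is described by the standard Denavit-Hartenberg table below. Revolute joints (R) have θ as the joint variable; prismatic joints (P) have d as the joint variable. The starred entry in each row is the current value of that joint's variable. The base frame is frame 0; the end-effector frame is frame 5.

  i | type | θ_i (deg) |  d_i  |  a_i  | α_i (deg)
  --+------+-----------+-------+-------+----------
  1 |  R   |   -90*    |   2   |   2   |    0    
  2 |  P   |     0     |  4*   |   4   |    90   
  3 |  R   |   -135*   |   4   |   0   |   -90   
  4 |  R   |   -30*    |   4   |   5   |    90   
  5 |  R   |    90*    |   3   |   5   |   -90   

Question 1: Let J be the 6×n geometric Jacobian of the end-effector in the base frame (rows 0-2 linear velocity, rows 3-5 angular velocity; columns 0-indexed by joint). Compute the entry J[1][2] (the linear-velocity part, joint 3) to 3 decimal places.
-8.365

axis z_2 = (-1.0000,-0.0000,0.0000); lever o_n−o_2 = (-9.0981,-4.3628,-8.3652)
cross product → J_v[:, 2] = (0.0000,-8.3652,4.3628)
J_ω[:, 2] = z_2
entry J[1][2] = -8.3652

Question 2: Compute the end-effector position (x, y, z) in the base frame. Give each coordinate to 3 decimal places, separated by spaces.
-9.098 -10.363 -2.365

after link 1: o_1 = (0.0000, -2.0000, 2.0000)
after link 2: o_2 = (0.0000, -6.0000, 6.0000)
after link 3: o_3 = (-4.0000, -6.0000, 6.0000)
after link 4: o_4 = (-6.5000, -5.7666, 0.1097)
after link 5: o_5 = (-9.0981, -10.3628, -2.3652)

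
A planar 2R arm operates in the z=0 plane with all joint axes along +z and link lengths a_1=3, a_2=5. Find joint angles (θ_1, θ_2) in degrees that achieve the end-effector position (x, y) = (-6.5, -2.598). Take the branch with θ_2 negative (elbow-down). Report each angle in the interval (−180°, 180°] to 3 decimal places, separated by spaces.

-120.000 -60.001

cos θ_2 = (48.9996−3²−5²)/(2·3·5) = 0.5000; θ_2 = -60.0009° (elbow-down)
β = atan2(-2.5980,-6.5000) = -158.2138°; ψ = atan2(-4.3302,5.4999) = -38.2138°
θ_1 = β − ψ = -120.0000°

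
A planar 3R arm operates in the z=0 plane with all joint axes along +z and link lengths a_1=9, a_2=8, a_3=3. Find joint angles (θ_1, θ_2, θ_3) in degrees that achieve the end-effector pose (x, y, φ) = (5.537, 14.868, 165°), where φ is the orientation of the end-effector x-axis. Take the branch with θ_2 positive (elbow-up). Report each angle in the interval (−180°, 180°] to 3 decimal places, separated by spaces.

45.003 29.993 90.004

wrist centre = target − a_3·(cos φ, sin φ) = (8.4348, 14.0915)
cos θ_2 = (269.7171−9²−8²)/(2·9·8) = 0.8661; θ_2 = 29.9925° (elbow-up)
β = atan2(14.0915,8.4348) = 59.0965°; ψ = atan2(3.9991,15.9287) = 14.0935°
θ_1 = β − ψ = 45.0030°
θ_3 = φ − θ_1 − θ_2 = 90.0045° (wrapped to (-180°,180°])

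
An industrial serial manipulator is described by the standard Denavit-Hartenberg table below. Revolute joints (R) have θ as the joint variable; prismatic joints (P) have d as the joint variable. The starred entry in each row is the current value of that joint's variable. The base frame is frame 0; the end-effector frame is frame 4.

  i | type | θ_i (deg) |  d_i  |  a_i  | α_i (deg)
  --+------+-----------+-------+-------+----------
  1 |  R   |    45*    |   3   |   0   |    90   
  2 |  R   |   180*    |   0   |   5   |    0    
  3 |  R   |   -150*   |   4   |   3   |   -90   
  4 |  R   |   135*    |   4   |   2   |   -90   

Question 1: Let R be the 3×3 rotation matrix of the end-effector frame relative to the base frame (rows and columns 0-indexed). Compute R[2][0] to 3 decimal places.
-0.354

End-effector x-axis (col 0 of R) = (-0.9330,0.0670,-0.3536)
R[2][0] = -0.3536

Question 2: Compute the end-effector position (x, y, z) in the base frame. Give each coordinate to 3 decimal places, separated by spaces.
-2.150 -5.807 7.257

after link 1: o_1 = (0.0000, 0.0000, 3.0000)
after link 2: o_2 = (-3.5355, -3.5355, 3.0000)
after link 3: o_3 = (1.1300, -4.5268, 4.5000)
after link 4: o_4 = (-2.1502, -5.8071, 7.2570)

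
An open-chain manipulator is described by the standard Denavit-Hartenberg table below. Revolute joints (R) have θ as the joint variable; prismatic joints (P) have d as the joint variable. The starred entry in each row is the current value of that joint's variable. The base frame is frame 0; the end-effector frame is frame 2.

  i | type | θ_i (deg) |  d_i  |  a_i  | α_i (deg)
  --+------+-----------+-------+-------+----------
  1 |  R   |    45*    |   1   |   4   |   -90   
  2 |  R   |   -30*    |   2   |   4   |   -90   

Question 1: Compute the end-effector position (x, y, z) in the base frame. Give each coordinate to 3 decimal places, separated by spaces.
after link 1: o_1 = (2.8284, 2.8284, 1.0000)
after link 2: o_2 = (3.8637, 6.6921, 3.0000)

3.864 6.692 3.000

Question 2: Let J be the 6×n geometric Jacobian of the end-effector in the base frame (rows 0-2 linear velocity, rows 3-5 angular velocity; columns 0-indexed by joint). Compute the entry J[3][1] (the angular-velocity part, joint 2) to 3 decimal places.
-0.707

axis z_1 = (-0.7071,0.7071,0.0000); lever o_n−o_1 = (1.0353,3.8637,2.0000)
cross product → J_v[:, 1] = (1.4142,1.4142,-3.4641)
J_ω[:, 1] = z_1
entry J[3][1] = -0.7071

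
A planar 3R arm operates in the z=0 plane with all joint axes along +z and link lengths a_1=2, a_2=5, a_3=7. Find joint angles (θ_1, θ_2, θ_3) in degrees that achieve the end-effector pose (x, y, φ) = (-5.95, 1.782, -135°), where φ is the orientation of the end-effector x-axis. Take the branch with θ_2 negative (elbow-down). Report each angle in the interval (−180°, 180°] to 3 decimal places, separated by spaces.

120.017 -30.020 135.003

wrist centre = target − a_3·(cos φ, sin φ) = (-1.0003, 6.7317)
cos θ_2 = (46.3169−2²−5²)/(2·2·5) = 0.8658; θ_2 = -30.0205° (elbow-down)
β = atan2(6.7317,-1.0003) = 98.4516°; ψ = atan2(-2.5015,6.3292) = -21.5658°
θ_1 = β − ψ = 120.0174°
θ_3 = φ − θ_1 − θ_2 = 135.0031° (wrapped to (-180°,180°])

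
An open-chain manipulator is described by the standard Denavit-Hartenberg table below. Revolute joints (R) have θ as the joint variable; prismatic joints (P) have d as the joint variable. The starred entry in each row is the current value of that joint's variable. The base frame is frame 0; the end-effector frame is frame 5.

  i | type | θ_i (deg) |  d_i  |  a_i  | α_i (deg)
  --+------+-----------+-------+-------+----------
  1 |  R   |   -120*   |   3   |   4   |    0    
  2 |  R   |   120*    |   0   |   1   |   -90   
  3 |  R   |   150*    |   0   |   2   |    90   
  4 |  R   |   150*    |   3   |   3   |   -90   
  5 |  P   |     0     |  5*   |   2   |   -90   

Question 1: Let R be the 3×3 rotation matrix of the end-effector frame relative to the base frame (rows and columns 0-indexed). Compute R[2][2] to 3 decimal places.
End-effector z-axis (col 2 of R) = (-0.5000,-0.0000,0.8660)
R[2][2] = 0.8660

0.866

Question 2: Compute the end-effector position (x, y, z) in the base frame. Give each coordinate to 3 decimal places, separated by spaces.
4.683 -5.294 2.817

after link 1: o_1 = (-2.0000, -3.4641, 3.0000)
after link 2: o_2 = (-1.0000, -3.4641, 3.0000)
after link 3: o_3 = (-2.7321, -3.4641, 2.0000)
after link 4: o_4 = (1.0179, -1.9641, 0.7010)
after link 5: o_5 = (4.6830, -5.2942, 2.8170)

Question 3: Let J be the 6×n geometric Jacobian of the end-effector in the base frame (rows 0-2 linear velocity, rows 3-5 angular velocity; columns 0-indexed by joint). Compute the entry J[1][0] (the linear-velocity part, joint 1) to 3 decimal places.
axis z_0 = ẑ; lever o_n−o_0 = (4.6830,-5.2942,2.8170)
cross product → J_v[:, 0] = (5.2942,4.6830,-0.0000)
J_ω[:, 0] = z_0
entry J[1][0] = 4.6830

4.683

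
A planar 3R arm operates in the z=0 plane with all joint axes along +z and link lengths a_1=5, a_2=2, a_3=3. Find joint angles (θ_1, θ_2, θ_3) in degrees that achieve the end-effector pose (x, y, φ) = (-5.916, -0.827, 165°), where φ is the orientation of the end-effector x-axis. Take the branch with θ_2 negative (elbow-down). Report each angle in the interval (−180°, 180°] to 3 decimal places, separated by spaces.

-135.003 -149.993 89.996

wrist centre = target − a_3·(cos φ, sin φ) = (-3.0182, -1.6035)
cos θ_2 = (11.6807−5²−2²)/(2·5·2) = -0.8660; θ_2 = -149.9928° (elbow-down)
β = atan2(-1.6035,-3.0182) = -152.0201°; ψ = atan2(-1.0002,3.2681) = -17.0171°
θ_1 = β − ψ = -135.0030°
θ_3 = φ − θ_1 − θ_2 = 89.9959° (wrapped to (-180°,180°])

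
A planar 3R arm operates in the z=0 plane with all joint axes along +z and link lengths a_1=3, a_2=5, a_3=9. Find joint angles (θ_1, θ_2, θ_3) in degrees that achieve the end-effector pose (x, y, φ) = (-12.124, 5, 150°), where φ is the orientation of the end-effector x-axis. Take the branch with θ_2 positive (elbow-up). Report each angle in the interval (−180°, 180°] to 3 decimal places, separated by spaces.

89.993 120.007 -60.000

wrist centre = target − a_3·(cos φ, sin φ) = (-4.3298, 0.5000)
cos θ_2 = (18.9969−3²−5²)/(2·3·5) = -0.5001; θ_2 = 120.0068° (elbow-up)
β = atan2(0.5000,-4.3298) = 173.4127°; ψ = atan2(4.3298,0.4995) = 83.4195°
θ_1 = β − ψ = 89.9932°
θ_3 = φ − θ_1 − θ_2 = -60.0000° (wrapped to (-180°,180°])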